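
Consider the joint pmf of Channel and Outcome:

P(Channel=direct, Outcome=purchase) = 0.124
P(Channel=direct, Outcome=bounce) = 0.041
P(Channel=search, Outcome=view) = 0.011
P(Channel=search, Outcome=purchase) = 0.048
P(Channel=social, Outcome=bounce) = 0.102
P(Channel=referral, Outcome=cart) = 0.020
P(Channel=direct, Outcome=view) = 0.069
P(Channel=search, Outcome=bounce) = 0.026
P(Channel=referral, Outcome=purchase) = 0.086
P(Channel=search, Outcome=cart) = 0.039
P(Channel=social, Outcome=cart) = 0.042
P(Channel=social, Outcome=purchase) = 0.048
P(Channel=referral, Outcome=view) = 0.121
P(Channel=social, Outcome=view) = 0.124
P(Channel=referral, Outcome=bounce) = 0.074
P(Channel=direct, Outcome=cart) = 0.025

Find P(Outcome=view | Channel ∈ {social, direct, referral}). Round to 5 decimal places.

0.35845

P(Channel=social) = 0.102 + 0.124 + 0.042 + 0.048 = 0.316.
P(Channel=direct) = 0.041 + 0.069 + 0.025 + 0.124 = 0.259.
P(Channel=referral) = 0.074 + 0.121 + 0.020 + 0.086 = 0.301.
P(Channel ∈ {social, direct, referral}) = 0.316 + 0.259 + 0.301 = 0.876; P(Outcome=view, Channel ∈ {social, direct, referral}) = 0.124 + 0.069 + 0.121 = 0.314.
P(Outcome=view | Channel ∈ {social, direct, referral}) = 0.314/0.876 = 0.35845.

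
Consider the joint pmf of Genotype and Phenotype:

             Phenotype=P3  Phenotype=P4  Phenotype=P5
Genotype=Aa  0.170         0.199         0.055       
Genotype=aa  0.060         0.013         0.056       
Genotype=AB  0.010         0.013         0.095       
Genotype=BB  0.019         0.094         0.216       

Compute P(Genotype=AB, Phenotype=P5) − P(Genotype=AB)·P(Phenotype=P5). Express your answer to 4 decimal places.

0.0452

P(Genotype=AB) = 0.010 + 0.013 + 0.095 = 0.118.
P(Phenotype=P5) = 0.055 + 0.056 + 0.095 + 0.216 = 0.422.
P(Genotype=AB, Phenotype=P5) − P(Genotype=AB)P(Phenotype=P5) = 0.095 − 0.118×0.422 = 0.0452.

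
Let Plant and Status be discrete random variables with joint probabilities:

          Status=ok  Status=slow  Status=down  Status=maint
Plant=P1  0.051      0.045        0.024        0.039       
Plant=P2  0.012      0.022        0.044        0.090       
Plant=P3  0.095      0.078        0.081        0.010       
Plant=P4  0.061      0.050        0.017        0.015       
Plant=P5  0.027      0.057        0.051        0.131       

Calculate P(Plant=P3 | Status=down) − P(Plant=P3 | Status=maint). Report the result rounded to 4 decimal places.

0.3382

P(Status=down) = 0.024 + 0.044 + 0.081 + 0.017 + 0.051 = 0.217; P(Plant=P3 | Status=down) = 0.081/0.217 = 0.37327.
P(Status=maint) = 0.039 + 0.090 + 0.010 + 0.015 + 0.131 = 0.285; P(Plant=P3 | Status=maint) = 0.010/0.285 = 0.03509.
Difference = 0.3382.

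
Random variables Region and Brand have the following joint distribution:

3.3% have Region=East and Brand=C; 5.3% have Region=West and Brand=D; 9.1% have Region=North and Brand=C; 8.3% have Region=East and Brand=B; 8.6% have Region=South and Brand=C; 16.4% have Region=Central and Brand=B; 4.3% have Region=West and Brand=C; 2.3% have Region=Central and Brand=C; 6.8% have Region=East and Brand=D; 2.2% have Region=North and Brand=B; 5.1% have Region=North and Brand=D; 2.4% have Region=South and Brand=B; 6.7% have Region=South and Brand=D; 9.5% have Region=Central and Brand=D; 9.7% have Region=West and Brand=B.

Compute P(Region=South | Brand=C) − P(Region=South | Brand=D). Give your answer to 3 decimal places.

0.111

P(Brand=C) = 0.091 + 0.086 + 0.033 + 0.043 + 0.023 = 0.276; P(Region=South | Brand=C) = 0.086/0.276 = 0.3116.
P(Brand=D) = 0.051 + 0.067 + 0.068 + 0.053 + 0.095 = 0.334; P(Region=South | Brand=D) = 0.067/0.334 = 0.2006.
Difference = 0.111.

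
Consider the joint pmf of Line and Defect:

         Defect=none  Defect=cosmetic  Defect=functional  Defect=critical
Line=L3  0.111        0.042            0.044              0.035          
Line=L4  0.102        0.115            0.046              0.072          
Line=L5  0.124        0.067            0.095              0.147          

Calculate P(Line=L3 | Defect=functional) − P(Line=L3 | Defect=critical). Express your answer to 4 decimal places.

P(Defect=functional) = 0.044 + 0.046 + 0.095 = 0.185; P(Line=L3 | Defect=functional) = 0.044/0.185 = 0.23784.
P(Defect=critical) = 0.035 + 0.072 + 0.147 = 0.254; P(Line=L3 | Defect=critical) = 0.035/0.254 = 0.13780.
Difference = 0.1000.

0.1000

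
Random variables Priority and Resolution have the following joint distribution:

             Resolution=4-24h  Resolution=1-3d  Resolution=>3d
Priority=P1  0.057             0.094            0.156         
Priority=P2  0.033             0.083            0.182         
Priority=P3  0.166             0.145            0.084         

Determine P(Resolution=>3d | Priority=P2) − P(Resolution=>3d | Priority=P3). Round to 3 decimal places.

0.398

P(Priority=P2) = 0.033 + 0.083 + 0.182 = 0.298; P(Resolution=>3d | Priority=P2) = 0.182/0.298 = 0.6107.
P(Priority=P3) = 0.166 + 0.145 + 0.084 = 0.395; P(Resolution=>3d | Priority=P3) = 0.084/0.395 = 0.2127.
Difference = 0.398.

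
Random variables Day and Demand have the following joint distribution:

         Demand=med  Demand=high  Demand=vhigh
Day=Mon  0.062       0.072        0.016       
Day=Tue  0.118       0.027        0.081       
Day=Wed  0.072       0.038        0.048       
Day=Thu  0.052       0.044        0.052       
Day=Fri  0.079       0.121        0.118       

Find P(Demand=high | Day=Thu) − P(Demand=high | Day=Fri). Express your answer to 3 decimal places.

P(Day=Thu) = 0.052 + 0.044 + 0.052 = 0.148; P(Demand=high | Day=Thu) = 0.044/0.148 = 0.2973.
P(Day=Fri) = 0.079 + 0.121 + 0.118 = 0.318; P(Demand=high | Day=Fri) = 0.121/0.318 = 0.3805.
Difference = -0.083.

-0.083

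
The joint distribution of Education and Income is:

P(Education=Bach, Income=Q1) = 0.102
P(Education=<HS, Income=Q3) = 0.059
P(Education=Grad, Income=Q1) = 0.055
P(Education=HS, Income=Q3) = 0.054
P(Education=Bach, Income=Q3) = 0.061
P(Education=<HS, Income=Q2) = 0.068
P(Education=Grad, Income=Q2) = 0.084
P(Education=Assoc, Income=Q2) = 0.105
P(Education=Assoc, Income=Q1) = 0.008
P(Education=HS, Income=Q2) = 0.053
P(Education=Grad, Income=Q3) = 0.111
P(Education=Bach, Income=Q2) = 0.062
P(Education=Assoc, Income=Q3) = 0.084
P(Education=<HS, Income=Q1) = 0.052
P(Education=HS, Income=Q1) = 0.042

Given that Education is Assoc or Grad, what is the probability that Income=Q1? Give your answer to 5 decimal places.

0.14094

P(Education=Assoc) = 0.008 + 0.105 + 0.084 = 0.197.
P(Education=Grad) = 0.055 + 0.084 + 0.111 = 0.250.
P(Education ∈ {Assoc, Grad}) = 0.197 + 0.250 = 0.447; P(Income=Q1, Education ∈ {Assoc, Grad}) = 0.008 + 0.055 = 0.063.
P(Income=Q1 | Education ∈ {Assoc, Grad}) = 0.063/0.447 = 0.14094.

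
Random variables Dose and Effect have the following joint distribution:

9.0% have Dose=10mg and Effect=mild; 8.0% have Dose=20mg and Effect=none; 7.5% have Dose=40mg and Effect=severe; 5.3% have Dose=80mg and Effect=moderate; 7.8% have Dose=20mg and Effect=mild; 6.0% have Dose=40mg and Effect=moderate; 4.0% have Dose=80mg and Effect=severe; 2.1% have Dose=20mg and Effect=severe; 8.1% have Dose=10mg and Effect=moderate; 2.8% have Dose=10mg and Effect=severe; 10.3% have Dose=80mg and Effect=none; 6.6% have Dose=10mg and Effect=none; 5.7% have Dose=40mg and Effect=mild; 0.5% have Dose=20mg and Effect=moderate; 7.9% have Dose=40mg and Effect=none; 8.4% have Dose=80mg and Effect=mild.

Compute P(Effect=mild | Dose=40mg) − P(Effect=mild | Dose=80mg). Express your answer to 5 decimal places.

-0.08967

P(Dose=40mg) = 0.079 + 0.057 + 0.060 + 0.075 = 0.271; P(Effect=mild | Dose=40mg) = 0.057/0.271 = 0.210332.
P(Dose=80mg) = 0.103 + 0.084 + 0.053 + 0.040 = 0.280; P(Effect=mild | Dose=80mg) = 0.084/0.280 = 0.300000.
Difference = -0.08967.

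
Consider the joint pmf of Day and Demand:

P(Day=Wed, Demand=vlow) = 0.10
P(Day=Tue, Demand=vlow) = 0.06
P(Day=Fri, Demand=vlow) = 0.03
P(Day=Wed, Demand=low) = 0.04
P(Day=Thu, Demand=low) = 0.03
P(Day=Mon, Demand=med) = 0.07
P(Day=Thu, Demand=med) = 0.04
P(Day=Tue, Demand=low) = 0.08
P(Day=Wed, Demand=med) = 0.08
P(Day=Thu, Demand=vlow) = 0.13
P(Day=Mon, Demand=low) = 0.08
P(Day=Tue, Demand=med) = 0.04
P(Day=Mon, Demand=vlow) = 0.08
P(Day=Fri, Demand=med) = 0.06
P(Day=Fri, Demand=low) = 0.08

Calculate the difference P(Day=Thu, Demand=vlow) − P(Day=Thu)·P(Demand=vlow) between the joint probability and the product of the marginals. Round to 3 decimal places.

P(Day=Thu) = 0.13 + 0.03 + 0.04 = 0.20.
P(Demand=vlow) = 0.08 + 0.06 + 0.10 + 0.13 + 0.03 = 0.40.
P(Day=Thu, Demand=vlow) − P(Day=Thu)P(Demand=vlow) = 0.13 − 0.20×0.40 = 0.050.

0.050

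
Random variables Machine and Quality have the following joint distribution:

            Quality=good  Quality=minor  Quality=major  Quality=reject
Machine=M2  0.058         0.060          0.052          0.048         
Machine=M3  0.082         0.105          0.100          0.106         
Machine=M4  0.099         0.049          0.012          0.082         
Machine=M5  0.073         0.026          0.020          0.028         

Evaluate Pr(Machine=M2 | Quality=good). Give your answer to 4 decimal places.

P(Quality=good) = 0.058 + 0.082 + 0.099 + 0.073 = 0.312.
P(Machine=M2 | Quality=good) = 0.058/0.312 = 0.1859.

0.1859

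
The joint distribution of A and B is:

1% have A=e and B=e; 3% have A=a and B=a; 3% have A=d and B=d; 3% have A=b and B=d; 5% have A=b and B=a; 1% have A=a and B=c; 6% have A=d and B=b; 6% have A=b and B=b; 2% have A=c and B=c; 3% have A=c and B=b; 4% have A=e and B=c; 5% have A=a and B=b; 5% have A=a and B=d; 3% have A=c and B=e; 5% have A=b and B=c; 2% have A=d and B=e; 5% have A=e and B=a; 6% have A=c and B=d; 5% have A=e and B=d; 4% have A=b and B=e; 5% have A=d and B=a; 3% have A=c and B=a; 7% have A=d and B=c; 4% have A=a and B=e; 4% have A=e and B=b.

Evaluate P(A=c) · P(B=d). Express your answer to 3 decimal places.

0.037

P(A=c) = 0.03 + 0.03 + 0.02 + 0.06 + 0.03 = 0.17.
P(B=d) = 0.05 + 0.03 + 0.06 + 0.03 + 0.05 = 0.22.
Product: 0.17 × 0.22 = 0.037.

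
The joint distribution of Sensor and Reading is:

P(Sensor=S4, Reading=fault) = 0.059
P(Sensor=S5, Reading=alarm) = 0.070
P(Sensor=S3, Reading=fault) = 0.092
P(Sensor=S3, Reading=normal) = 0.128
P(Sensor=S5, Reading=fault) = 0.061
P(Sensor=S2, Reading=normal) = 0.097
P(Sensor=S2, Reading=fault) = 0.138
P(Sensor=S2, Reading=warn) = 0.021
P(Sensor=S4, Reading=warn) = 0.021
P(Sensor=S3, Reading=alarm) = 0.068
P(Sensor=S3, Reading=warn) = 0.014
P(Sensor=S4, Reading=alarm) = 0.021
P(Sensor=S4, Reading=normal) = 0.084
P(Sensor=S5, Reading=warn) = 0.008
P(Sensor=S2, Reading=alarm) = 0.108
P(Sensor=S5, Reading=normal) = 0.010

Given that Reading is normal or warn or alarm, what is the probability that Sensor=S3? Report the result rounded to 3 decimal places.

0.323

P(Reading=normal) = 0.097 + 0.128 + 0.084 + 0.010 = 0.319.
P(Reading=warn) = 0.021 + 0.014 + 0.021 + 0.008 = 0.064.
P(Reading=alarm) = 0.108 + 0.068 + 0.021 + 0.070 = 0.267.
P(Reading ∈ {normal, warn, alarm}) = 0.319 + 0.064 + 0.267 = 0.650; P(Sensor=S3, Reading ∈ {normal, warn, alarm}) = 0.128 + 0.014 + 0.068 = 0.210.
P(Sensor=S3 | Reading ∈ {normal, warn, alarm}) = 0.210/0.650 = 0.323.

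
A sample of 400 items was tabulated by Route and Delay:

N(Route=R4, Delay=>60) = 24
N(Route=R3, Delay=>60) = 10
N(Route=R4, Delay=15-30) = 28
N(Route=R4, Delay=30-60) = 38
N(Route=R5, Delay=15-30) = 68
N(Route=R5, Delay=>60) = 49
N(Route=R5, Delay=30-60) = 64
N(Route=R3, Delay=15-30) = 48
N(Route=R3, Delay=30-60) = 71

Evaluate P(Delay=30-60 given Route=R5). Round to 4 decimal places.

0.3536

Total with Route=R5: 68 + 64 + 49 = 181.
P(Delay=30-60 | Route=R5) = 64/181 = 0.3536.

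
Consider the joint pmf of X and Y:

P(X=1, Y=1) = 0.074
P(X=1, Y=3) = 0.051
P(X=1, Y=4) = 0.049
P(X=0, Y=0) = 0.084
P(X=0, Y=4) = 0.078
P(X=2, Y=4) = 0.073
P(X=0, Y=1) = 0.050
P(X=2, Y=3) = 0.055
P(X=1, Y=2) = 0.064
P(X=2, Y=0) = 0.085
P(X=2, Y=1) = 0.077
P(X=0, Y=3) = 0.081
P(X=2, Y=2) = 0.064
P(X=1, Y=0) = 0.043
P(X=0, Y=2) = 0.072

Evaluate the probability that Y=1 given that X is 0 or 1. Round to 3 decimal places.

P(X=0) = 0.084 + 0.050 + 0.072 + 0.081 + 0.078 = 0.365.
P(X=1) = 0.043 + 0.074 + 0.064 + 0.051 + 0.049 = 0.281.
P(X ∈ {0, 1}) = 0.365 + 0.281 = 0.646; P(Y=1, X ∈ {0, 1}) = 0.050 + 0.074 = 0.124.
P(Y=1 | X ∈ {0, 1}) = 0.124/0.646 = 0.192.

0.192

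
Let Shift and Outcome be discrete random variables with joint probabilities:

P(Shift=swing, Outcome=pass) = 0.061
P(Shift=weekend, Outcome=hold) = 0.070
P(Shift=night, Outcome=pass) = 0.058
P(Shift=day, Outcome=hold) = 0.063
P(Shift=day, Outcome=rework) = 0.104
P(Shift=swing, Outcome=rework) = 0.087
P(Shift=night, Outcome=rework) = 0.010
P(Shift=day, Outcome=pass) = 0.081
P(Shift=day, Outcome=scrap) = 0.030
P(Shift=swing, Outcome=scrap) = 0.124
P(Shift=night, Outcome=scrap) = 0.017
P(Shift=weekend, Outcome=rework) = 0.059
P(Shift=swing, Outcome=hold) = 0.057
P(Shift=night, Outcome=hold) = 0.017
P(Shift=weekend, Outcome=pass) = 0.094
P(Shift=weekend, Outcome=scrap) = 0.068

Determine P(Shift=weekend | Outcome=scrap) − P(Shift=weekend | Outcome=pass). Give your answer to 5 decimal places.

P(Outcome=scrap) = 0.030 + 0.124 + 0.017 + 0.068 = 0.239; P(Shift=weekend | Outcome=scrap) = 0.068/0.239 = 0.284519.
P(Outcome=pass) = 0.081 + 0.061 + 0.058 + 0.094 = 0.294; P(Shift=weekend | Outcome=pass) = 0.094/0.294 = 0.319728.
Difference = -0.03521.

-0.03521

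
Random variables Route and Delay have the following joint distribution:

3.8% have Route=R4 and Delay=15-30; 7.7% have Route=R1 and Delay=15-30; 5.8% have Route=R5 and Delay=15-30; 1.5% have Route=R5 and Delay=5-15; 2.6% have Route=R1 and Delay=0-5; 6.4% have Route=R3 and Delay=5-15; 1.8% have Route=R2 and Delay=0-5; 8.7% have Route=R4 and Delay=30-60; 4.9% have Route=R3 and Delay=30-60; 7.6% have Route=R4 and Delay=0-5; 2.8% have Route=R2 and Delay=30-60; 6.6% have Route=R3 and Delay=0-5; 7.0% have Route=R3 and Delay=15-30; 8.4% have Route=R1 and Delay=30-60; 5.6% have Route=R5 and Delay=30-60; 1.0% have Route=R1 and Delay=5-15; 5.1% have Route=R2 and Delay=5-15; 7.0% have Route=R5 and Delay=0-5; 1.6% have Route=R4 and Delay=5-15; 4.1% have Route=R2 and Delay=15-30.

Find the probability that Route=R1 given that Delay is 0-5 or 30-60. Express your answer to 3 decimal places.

P(Delay=0-5) = 0.026 + 0.018 + 0.066 + 0.076 + 0.070 = 0.256.
P(Delay=30-60) = 0.084 + 0.028 + 0.049 + 0.087 + 0.056 = 0.304.
P(Delay ∈ {0-5, 30-60}) = 0.256 + 0.304 = 0.560; P(Route=R1, Delay ∈ {0-5, 30-60}) = 0.026 + 0.084 = 0.110.
P(Route=R1 | Delay ∈ {0-5, 30-60}) = 0.110/0.560 = 0.196.

0.196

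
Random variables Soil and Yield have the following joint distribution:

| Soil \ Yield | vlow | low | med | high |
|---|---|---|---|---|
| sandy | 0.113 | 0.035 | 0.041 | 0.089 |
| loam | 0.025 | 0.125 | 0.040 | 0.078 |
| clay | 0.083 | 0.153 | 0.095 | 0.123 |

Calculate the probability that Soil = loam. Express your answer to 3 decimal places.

0.268

P(Soil=loam) = 0.025 + 0.125 + 0.040 + 0.078 = 0.268.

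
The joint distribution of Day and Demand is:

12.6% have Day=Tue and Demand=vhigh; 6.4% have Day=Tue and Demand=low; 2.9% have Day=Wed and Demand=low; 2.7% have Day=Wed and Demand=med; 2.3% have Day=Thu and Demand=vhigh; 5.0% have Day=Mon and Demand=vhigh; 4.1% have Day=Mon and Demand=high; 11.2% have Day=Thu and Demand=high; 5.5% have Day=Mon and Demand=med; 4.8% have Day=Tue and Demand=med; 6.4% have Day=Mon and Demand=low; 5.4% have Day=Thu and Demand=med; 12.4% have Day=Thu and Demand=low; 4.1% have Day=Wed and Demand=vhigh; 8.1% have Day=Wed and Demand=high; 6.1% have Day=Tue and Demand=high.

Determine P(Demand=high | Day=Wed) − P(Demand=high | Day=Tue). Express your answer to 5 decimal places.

0.25104

P(Day=Wed) = 0.029 + 0.027 + 0.081 + 0.041 = 0.178; P(Demand=high | Day=Wed) = 0.081/0.178 = 0.455056.
P(Day=Tue) = 0.064 + 0.048 + 0.061 + 0.126 = 0.299; P(Demand=high | Day=Tue) = 0.061/0.299 = 0.204013.
Difference = 0.25104.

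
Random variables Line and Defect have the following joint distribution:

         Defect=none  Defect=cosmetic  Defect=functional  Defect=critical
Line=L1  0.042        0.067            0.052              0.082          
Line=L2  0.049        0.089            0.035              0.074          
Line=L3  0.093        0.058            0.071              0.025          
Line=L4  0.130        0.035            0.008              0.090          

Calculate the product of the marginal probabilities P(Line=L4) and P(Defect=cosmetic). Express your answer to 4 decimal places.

P(Line=L4) = 0.130 + 0.035 + 0.008 + 0.090 = 0.263.
P(Defect=cosmetic) = 0.067 + 0.089 + 0.058 + 0.035 = 0.249.
Product: 0.263 × 0.249 = 0.0655.

0.0655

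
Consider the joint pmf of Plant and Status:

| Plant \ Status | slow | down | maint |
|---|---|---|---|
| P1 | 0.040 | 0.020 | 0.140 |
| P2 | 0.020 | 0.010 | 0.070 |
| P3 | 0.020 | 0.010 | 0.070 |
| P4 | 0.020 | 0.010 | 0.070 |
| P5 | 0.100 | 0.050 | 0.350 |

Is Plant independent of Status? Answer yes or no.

Every cell satisfies P(Plant,Status) = P(Plant)·P(Status). For instance P(Plant=P3) = 0.100, P(Status=maint) = 0.700, and 0.100×0.700 = 0.070 matches the joint entry. So Plant and Status are independent.

yes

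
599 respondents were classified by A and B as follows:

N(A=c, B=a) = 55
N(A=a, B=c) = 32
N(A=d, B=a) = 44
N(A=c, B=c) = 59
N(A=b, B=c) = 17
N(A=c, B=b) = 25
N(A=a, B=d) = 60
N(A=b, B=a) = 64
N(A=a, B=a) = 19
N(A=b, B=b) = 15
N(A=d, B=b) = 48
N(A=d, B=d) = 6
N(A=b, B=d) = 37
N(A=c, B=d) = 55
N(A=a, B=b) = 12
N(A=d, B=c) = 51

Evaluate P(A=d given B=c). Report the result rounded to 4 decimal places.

0.3208

Total with B=c: 32 + 17 + 59 + 51 = 159.
P(A=d | B=c) = 51/159 = 0.3208.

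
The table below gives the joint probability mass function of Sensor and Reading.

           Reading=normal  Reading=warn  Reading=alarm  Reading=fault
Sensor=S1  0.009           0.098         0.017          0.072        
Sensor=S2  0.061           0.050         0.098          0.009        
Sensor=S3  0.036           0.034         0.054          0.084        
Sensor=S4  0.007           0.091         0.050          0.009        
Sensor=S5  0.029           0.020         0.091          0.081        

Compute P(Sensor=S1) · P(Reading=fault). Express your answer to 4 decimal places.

P(Sensor=S1) = 0.009 + 0.098 + 0.017 + 0.072 = 0.196.
P(Reading=fault) = 0.072 + 0.009 + 0.084 + 0.009 + 0.081 = 0.255.
Product: 0.196 × 0.255 = 0.0500.

0.0500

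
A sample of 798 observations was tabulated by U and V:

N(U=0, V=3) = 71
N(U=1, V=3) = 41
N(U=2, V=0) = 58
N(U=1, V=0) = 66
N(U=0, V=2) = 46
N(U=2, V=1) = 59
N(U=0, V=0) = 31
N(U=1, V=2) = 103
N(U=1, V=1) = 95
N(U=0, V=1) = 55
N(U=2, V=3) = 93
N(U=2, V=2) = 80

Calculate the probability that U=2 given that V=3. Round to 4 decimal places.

0.4537

Total with V=3: 71 + 41 + 93 = 205.
P(U=2 | V=3) = 93/205 = 0.4537.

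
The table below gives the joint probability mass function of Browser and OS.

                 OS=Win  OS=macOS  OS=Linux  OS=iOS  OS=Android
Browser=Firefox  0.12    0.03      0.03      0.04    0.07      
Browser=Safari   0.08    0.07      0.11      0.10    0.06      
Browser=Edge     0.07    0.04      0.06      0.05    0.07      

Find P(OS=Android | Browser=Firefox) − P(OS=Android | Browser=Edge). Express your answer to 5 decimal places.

P(Browser=Firefox) = 0.12 + 0.03 + 0.03 + 0.04 + 0.07 = 0.29; P(OS=Android | Browser=Firefox) = 0.07/0.29 = 0.241379.
P(Browser=Edge) = 0.07 + 0.04 + 0.06 + 0.05 + 0.07 = 0.29; P(OS=Android | Browser=Edge) = 0.07/0.29 = 0.241379.
Difference = 0.00000.

0.00000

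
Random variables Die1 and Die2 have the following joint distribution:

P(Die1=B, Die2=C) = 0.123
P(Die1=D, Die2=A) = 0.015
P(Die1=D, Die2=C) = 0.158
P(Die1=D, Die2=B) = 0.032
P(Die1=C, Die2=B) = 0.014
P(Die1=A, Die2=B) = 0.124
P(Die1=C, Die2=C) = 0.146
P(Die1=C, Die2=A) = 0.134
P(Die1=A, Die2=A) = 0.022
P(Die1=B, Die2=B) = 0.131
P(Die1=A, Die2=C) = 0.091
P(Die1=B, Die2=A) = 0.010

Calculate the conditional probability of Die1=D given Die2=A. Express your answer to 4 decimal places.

P(Die2=A) = 0.022 + 0.010 + 0.134 + 0.015 = 0.181.
P(Die1=D | Die2=A) = 0.015/0.181 = 0.0829.

0.0829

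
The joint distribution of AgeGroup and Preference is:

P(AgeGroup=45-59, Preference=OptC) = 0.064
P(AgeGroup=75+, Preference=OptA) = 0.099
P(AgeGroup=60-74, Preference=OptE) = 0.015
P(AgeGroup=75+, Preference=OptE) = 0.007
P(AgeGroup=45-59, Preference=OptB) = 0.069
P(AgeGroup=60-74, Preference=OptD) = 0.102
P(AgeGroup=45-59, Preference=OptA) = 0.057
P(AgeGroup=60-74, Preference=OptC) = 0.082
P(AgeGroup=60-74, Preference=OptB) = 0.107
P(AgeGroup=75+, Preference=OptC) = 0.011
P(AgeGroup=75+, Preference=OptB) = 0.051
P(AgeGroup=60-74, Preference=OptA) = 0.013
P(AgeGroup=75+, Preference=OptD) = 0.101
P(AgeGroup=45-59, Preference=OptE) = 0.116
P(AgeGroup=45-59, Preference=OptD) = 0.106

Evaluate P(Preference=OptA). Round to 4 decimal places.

0.1690

P(Preference=OptA) = 0.057 + 0.013 + 0.099 = 0.169.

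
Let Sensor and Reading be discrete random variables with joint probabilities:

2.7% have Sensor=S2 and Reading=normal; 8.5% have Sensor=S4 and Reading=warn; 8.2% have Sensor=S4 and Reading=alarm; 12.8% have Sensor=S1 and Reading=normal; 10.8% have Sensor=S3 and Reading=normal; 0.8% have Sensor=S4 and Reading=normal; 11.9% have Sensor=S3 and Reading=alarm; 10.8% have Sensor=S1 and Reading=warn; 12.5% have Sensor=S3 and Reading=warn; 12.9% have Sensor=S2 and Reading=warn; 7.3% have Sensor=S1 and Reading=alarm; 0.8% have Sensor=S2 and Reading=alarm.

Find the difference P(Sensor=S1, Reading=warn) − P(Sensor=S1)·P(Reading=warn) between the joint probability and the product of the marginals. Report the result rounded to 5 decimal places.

P(Sensor=S1) = 0.128 + 0.108 + 0.073 = 0.309.
P(Reading=warn) = 0.108 + 0.129 + 0.125 + 0.085 = 0.447.
P(Sensor=S1, Reading=warn) − P(Sensor=S1)P(Reading=warn) = 0.108 − 0.309×0.447 = -0.03012.

-0.03012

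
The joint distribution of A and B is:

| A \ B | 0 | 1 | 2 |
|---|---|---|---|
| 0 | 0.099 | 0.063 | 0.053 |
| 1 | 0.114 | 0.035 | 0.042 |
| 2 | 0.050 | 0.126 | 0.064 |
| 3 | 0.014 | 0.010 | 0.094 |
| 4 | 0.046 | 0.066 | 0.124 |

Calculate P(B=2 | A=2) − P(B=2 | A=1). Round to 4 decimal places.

P(A=2) = 0.050 + 0.126 + 0.064 = 0.240; P(B=2 | A=2) = 0.064/0.240 = 0.26667.
P(A=1) = 0.114 + 0.035 + 0.042 = 0.191; P(B=2 | A=1) = 0.042/0.191 = 0.21990.
Difference = 0.0468.

0.0468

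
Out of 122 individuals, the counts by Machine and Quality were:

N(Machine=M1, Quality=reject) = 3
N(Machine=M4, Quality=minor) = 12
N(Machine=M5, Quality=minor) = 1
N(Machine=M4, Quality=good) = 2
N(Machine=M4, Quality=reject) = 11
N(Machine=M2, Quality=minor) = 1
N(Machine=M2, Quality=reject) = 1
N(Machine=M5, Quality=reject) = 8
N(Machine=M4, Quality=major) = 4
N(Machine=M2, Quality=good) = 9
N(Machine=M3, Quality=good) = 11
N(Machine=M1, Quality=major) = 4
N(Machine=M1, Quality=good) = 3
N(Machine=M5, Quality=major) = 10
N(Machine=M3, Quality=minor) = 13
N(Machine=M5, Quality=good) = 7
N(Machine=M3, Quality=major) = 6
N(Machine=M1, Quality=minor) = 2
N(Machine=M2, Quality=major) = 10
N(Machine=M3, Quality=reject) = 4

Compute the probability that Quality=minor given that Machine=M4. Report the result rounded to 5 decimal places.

0.41379

Total with Machine=M4: 2 + 12 + 4 + 11 = 29.
P(Quality=minor | Machine=M4) = 12/29 = 0.41379.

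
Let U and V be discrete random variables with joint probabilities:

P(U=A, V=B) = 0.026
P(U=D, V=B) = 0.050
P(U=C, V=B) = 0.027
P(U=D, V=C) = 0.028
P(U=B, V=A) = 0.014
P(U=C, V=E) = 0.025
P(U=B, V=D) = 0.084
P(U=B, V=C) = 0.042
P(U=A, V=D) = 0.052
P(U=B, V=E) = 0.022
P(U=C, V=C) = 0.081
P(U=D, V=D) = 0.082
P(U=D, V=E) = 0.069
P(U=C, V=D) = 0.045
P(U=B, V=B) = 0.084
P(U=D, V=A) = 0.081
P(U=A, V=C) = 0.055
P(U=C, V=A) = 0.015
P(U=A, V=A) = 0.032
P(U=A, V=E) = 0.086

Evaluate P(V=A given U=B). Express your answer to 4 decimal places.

0.0569

P(U=B) = 0.014 + 0.084 + 0.042 + 0.084 + 0.022 = 0.246.
P(V=A | U=B) = 0.014/0.246 = 0.0569.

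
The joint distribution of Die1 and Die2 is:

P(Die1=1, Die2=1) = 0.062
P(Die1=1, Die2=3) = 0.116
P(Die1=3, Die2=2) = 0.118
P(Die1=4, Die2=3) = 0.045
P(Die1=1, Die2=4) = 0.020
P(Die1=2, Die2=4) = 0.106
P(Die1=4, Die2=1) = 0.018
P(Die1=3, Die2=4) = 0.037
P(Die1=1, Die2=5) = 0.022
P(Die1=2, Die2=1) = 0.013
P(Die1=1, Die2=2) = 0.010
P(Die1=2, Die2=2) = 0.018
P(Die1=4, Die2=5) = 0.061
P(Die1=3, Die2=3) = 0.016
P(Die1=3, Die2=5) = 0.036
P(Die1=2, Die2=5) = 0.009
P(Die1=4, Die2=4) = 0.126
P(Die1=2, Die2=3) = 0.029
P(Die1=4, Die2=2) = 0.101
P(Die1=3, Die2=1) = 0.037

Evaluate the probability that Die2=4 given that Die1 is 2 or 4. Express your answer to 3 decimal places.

0.441

P(Die1=2) = 0.013 + 0.018 + 0.029 + 0.106 + 0.009 = 0.175.
P(Die1=4) = 0.018 + 0.101 + 0.045 + 0.126 + 0.061 = 0.351.
P(Die1 ∈ {2, 4}) = 0.175 + 0.351 = 0.526; P(Die2=4, Die1 ∈ {2, 4}) = 0.106 + 0.126 = 0.232.
P(Die2=4 | Die1 ∈ {2, 4}) = 0.232/0.526 = 0.441.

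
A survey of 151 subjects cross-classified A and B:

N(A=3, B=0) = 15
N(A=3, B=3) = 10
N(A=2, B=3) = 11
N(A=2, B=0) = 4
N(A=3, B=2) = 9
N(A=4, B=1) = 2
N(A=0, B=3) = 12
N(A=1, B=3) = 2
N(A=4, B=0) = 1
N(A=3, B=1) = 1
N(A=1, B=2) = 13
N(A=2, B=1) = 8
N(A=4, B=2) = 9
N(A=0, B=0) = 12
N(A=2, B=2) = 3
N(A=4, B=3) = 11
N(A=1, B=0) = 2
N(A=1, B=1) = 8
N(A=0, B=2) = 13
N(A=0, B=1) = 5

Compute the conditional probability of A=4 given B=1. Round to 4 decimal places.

0.0833

Total with B=1: 5 + 8 + 8 + 1 + 2 = 24.
P(A=4 | B=1) = 2/24 = 0.0833.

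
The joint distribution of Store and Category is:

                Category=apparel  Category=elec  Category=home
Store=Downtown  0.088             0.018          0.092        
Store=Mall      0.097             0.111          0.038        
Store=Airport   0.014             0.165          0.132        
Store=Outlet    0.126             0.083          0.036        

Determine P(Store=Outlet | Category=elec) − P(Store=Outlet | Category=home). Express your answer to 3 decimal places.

P(Category=elec) = 0.018 + 0.111 + 0.165 + 0.083 = 0.377; P(Store=Outlet | Category=elec) = 0.083/0.377 = 0.2202.
P(Category=home) = 0.092 + 0.038 + 0.132 + 0.036 = 0.298; P(Store=Outlet | Category=home) = 0.036/0.298 = 0.1208.
Difference = 0.099.

0.099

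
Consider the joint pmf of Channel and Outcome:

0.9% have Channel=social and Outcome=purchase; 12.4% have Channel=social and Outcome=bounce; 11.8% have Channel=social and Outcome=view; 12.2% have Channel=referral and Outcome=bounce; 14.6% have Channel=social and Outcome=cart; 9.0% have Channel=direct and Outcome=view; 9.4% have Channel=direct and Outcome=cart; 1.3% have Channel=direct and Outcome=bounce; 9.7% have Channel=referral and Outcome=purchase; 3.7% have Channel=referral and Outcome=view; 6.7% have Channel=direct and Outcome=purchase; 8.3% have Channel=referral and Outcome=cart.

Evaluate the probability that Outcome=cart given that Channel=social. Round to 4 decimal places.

P(Channel=social) = 0.124 + 0.118 + 0.146 + 0.009 = 0.397.
P(Outcome=cart | Channel=social) = 0.146/0.397 = 0.3678.

0.3678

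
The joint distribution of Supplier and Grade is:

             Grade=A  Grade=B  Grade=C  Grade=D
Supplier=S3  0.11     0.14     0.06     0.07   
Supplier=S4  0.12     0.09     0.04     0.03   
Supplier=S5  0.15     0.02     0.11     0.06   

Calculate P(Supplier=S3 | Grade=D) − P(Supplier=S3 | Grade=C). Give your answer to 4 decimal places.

P(Grade=D) = 0.07 + 0.03 + 0.06 = 0.16; P(Supplier=S3 | Grade=D) = 0.07/0.16 = 0.43750.
P(Grade=C) = 0.06 + 0.04 + 0.11 = 0.21; P(Supplier=S3 | Grade=C) = 0.06/0.21 = 0.28571.
Difference = 0.1518.

0.1518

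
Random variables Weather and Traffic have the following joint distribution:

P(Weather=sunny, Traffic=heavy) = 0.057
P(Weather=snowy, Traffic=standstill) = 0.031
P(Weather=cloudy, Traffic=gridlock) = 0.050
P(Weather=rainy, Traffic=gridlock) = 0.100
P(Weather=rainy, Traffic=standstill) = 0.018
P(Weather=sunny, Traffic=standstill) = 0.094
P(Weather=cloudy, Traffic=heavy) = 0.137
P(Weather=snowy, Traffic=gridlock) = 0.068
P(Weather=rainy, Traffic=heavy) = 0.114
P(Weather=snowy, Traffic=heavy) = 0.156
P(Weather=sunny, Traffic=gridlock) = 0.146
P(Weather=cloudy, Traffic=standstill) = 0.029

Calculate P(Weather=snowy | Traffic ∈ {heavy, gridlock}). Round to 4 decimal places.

0.2705

P(Traffic=heavy) = 0.057 + 0.137 + 0.114 + 0.156 = 0.464.
P(Traffic=gridlock) = 0.146 + 0.050 + 0.100 + 0.068 = 0.364.
P(Traffic ∈ {heavy, gridlock}) = 0.464 + 0.364 = 0.828; P(Weather=snowy, Traffic ∈ {heavy, gridlock}) = 0.156 + 0.068 = 0.224.
P(Weather=snowy | Traffic ∈ {heavy, gridlock}) = 0.224/0.828 = 0.2705.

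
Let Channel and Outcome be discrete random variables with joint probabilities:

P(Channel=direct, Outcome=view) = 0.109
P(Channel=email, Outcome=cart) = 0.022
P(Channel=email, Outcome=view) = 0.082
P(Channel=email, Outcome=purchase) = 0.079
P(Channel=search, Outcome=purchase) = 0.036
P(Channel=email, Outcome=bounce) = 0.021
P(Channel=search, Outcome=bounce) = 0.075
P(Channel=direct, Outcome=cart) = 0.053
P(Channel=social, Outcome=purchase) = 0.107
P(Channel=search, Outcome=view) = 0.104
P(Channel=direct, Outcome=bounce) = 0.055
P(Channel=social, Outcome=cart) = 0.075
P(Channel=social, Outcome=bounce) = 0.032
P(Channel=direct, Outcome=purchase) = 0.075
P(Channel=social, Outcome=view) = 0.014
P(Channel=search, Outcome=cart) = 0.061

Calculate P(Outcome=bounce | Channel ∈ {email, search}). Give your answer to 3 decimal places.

P(Channel=email) = 0.021 + 0.082 + 0.022 + 0.079 = 0.204.
P(Channel=search) = 0.075 + 0.104 + 0.061 + 0.036 = 0.276.
P(Channel ∈ {email, search}) = 0.204 + 0.276 = 0.480; P(Outcome=bounce, Channel ∈ {email, search}) = 0.021 + 0.075 = 0.096.
P(Outcome=bounce | Channel ∈ {email, search}) = 0.096/0.480 = 0.200.

0.200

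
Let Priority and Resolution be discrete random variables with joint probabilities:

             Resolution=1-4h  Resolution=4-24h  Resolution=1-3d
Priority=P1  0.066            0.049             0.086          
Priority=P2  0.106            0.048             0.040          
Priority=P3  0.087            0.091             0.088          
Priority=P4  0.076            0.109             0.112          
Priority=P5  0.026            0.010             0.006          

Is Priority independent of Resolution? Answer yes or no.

no

P(Priority=P2) = 0.194 and P(Resolution=1-4h) = 0.361, so their product is 0.07003, but P(Priority=P2, Resolution=1-4h) = 0.106. Since these differ, Priority and Resolution are not independent.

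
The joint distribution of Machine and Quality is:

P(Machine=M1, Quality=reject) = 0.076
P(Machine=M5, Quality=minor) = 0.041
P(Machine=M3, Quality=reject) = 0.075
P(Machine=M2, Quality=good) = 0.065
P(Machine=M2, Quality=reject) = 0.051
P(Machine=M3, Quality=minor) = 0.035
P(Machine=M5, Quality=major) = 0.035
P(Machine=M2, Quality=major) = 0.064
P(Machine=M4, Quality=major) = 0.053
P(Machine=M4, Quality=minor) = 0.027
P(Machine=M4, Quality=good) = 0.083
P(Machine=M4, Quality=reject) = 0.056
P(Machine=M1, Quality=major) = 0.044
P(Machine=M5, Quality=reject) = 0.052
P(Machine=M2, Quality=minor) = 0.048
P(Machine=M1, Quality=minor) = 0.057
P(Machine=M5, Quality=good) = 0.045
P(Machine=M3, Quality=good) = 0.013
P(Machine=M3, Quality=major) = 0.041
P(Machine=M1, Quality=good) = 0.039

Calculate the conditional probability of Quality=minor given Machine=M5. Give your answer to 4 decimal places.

P(Machine=M5) = 0.045 + 0.041 + 0.035 + 0.052 = 0.173.
P(Quality=minor | Machine=M5) = 0.041/0.173 = 0.2370.

0.2370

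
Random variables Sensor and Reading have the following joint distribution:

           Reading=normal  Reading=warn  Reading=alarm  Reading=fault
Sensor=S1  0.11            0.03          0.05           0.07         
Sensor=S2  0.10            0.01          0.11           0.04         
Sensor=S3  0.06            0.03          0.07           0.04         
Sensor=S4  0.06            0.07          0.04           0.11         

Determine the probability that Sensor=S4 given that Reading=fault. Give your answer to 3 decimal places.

0.423

P(Reading=fault) = 0.07 + 0.04 + 0.04 + 0.11 = 0.26.
P(Sensor=S4 | Reading=fault) = 0.11/0.26 = 0.423.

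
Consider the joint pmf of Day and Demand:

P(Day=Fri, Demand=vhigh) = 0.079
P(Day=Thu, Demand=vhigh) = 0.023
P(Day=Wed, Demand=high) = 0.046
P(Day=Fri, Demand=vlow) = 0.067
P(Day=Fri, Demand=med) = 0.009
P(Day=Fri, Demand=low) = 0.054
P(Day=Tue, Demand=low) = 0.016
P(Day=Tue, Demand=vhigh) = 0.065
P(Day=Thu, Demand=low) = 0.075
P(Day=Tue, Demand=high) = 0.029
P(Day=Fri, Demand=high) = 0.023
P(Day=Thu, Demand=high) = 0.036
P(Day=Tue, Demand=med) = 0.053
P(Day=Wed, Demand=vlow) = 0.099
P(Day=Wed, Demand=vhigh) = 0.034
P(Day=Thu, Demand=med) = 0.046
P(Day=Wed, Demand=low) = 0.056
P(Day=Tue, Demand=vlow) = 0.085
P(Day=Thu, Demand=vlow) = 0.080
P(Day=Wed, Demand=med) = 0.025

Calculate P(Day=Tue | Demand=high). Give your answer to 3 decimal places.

0.216

P(Demand=high) = 0.029 + 0.046 + 0.036 + 0.023 = 0.134.
P(Day=Tue | Demand=high) = 0.029/0.134 = 0.216.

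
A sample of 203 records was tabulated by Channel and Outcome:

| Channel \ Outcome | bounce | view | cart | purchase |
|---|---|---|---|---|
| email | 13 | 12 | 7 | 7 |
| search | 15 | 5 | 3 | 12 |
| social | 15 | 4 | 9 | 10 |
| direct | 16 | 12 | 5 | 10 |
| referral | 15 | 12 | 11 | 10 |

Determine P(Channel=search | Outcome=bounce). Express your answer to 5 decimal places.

0.20270

Total with Outcome=bounce: 13 + 15 + 15 + 16 + 15 = 74.
P(Channel=search | Outcome=bounce) = 15/74 = 0.20270.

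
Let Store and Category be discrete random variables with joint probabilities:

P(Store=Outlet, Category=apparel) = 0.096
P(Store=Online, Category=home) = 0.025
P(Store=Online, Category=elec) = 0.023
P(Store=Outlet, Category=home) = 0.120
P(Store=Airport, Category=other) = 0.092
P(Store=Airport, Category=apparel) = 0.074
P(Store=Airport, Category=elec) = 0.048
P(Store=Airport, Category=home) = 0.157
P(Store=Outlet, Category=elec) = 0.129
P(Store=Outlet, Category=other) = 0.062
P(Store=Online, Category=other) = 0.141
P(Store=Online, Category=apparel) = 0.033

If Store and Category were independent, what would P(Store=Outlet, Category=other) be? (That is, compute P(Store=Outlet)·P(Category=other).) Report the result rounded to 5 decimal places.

P(Store=Outlet) = 0.096 + 0.129 + 0.120 + 0.062 = 0.407.
P(Category=other) = 0.092 + 0.062 + 0.141 = 0.295.
Product: 0.407 × 0.295 = 0.12007.

0.12007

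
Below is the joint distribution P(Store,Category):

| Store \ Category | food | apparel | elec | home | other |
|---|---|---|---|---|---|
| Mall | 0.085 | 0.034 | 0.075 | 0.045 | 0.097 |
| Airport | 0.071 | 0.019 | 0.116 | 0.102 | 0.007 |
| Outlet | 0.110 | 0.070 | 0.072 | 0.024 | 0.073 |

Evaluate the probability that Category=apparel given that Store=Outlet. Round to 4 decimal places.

0.2006

P(Store=Outlet) = 0.110 + 0.070 + 0.072 + 0.024 + 0.073 = 0.349.
P(Category=apparel | Store=Outlet) = 0.070/0.349 = 0.2006.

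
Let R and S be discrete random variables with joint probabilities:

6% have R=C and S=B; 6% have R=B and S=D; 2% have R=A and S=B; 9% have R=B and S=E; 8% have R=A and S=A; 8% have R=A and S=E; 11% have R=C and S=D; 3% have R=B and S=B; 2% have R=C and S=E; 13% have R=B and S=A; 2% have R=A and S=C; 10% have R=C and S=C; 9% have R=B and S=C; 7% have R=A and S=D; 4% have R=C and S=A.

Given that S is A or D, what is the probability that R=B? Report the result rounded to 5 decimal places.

0.38776

P(S=A) = 0.08 + 0.13 + 0.04 = 0.25.
P(S=D) = 0.07 + 0.06 + 0.11 = 0.24.
P(S ∈ {A, D}) = 0.25 + 0.24 = 0.49; P(R=B, S ∈ {A, D}) = 0.13 + 0.06 = 0.19.
P(R=B | S ∈ {A, D}) = 0.19/0.49 = 0.38776.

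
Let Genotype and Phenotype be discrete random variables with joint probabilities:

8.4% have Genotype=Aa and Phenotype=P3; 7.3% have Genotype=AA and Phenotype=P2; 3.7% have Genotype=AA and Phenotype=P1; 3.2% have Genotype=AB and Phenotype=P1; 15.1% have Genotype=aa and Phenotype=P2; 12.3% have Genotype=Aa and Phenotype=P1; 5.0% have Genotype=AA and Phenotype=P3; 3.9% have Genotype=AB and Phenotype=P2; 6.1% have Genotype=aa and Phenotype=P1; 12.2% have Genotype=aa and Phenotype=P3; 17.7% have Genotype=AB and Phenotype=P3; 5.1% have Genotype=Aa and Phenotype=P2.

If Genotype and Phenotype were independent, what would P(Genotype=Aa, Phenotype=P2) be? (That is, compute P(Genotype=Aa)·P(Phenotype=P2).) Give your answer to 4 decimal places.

P(Genotype=Aa) = 0.123 + 0.051 + 0.084 = 0.258.
P(Phenotype=P2) = 0.073 + 0.051 + 0.151 + 0.039 = 0.314.
Product: 0.258 × 0.314 = 0.0810.

0.0810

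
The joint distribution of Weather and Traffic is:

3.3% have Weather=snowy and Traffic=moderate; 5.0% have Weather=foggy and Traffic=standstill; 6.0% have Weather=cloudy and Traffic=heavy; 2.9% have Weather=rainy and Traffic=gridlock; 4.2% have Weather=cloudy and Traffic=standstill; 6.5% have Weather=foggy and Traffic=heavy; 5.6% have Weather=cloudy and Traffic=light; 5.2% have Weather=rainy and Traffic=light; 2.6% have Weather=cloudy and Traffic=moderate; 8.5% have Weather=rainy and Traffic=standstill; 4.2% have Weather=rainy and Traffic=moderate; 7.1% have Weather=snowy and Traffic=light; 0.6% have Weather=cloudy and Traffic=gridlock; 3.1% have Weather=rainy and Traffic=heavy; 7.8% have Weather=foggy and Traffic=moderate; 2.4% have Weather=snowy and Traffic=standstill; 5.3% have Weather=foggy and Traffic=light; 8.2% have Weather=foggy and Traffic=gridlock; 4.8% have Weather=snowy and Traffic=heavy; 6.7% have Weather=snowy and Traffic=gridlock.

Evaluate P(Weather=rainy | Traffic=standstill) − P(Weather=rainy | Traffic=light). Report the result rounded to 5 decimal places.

0.19875

P(Traffic=standstill) = 0.042 + 0.085 + 0.024 + 0.050 = 0.201; P(Weather=rainy | Traffic=standstill) = 0.085/0.201 = 0.422886.
P(Traffic=light) = 0.056 + 0.052 + 0.071 + 0.053 = 0.232; P(Weather=rainy | Traffic=light) = 0.052/0.232 = 0.224138.
Difference = 0.19875.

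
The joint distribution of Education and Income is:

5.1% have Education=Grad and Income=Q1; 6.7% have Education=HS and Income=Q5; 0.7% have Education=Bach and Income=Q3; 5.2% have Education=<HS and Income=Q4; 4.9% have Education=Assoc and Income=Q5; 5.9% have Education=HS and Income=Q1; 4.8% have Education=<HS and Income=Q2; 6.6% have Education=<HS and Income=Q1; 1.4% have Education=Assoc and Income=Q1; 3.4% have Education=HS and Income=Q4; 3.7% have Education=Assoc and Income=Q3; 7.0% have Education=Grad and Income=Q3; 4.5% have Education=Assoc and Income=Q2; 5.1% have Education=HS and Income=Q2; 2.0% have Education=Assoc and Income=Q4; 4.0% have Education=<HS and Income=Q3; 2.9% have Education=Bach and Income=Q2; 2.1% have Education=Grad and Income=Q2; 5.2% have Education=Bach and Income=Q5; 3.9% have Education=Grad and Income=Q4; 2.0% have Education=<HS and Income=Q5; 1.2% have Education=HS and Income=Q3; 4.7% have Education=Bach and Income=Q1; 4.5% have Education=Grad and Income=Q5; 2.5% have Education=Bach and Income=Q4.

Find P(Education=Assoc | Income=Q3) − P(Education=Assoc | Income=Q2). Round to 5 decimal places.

P(Income=Q3) = 0.040 + 0.012 + 0.037 + 0.007 + 0.070 = 0.166; P(Education=Assoc | Income=Q3) = 0.037/0.166 = 0.222892.
P(Income=Q2) = 0.048 + 0.051 + 0.045 + 0.029 + 0.021 = 0.194; P(Education=Assoc | Income=Q2) = 0.045/0.194 = 0.231959.
Difference = -0.00907.

-0.00907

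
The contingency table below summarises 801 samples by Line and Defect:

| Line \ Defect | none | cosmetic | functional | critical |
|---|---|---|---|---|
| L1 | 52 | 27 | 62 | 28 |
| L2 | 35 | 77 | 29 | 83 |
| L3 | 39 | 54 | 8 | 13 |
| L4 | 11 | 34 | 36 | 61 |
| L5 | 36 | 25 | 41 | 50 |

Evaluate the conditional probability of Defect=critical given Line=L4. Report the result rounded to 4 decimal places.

Total with Line=L4: 11 + 34 + 36 + 61 = 142.
P(Defect=critical | Line=L4) = 61/142 = 0.4296.

0.4296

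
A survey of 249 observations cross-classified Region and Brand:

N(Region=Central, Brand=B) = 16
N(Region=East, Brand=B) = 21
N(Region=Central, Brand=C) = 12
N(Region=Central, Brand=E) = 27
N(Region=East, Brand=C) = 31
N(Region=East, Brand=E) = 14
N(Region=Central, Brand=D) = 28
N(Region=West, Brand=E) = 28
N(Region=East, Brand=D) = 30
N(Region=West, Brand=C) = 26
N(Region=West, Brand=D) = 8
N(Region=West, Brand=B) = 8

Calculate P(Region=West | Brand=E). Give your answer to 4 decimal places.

0.4058

Total with Brand=E: 14 + 28 + 27 = 69.
P(Region=West | Brand=E) = 28/69 = 0.4058.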